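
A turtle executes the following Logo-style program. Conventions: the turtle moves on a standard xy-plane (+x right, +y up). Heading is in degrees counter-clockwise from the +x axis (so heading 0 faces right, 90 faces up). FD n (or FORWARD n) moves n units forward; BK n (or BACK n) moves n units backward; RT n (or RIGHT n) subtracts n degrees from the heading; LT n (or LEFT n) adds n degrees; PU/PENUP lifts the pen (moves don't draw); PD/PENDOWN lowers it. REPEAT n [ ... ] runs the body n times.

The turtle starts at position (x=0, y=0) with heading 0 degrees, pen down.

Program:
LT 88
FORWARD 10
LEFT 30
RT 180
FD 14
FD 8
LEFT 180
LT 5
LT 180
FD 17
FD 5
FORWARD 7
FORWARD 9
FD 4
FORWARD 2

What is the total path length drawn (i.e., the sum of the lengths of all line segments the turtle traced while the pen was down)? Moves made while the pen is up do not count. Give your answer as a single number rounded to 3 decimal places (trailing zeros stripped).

Executing turtle program step by step:
Start: pos=(0,0), heading=0, pen down
LT 88: heading 0 -> 88
FD 10: (0,0) -> (0.349,9.994) [heading=88, draw]
LT 30: heading 88 -> 118
RT 180: heading 118 -> 298
FD 14: (0.349,9.994) -> (6.922,-2.367) [heading=298, draw]
FD 8: (6.922,-2.367) -> (10.677,-9.431) [heading=298, draw]
LT 180: heading 298 -> 118
LT 5: heading 118 -> 123
LT 180: heading 123 -> 303
FD 17: (10.677,-9.431) -> (19.936,-23.688) [heading=303, draw]
FD 5: (19.936,-23.688) -> (22.659,-27.882) [heading=303, draw]
FD 7: (22.659,-27.882) -> (26.472,-33.752) [heading=303, draw]
FD 9: (26.472,-33.752) -> (31.374,-41.3) [heading=303, draw]
FD 4: (31.374,-41.3) -> (33.552,-44.655) [heading=303, draw]
FD 2: (33.552,-44.655) -> (34.641,-46.332) [heading=303, draw]
Final: pos=(34.641,-46.332), heading=303, 9 segment(s) drawn

Segment lengths:
  seg 1: (0,0) -> (0.349,9.994), length = 10
  seg 2: (0.349,9.994) -> (6.922,-2.367), length = 14
  seg 3: (6.922,-2.367) -> (10.677,-9.431), length = 8
  seg 4: (10.677,-9.431) -> (19.936,-23.688), length = 17
  seg 5: (19.936,-23.688) -> (22.659,-27.882), length = 5
  seg 6: (22.659,-27.882) -> (26.472,-33.752), length = 7
  seg 7: (26.472,-33.752) -> (31.374,-41.3), length = 9
  seg 8: (31.374,-41.3) -> (33.552,-44.655), length = 4
  seg 9: (33.552,-44.655) -> (34.641,-46.332), length = 2
Total = 76

Answer: 76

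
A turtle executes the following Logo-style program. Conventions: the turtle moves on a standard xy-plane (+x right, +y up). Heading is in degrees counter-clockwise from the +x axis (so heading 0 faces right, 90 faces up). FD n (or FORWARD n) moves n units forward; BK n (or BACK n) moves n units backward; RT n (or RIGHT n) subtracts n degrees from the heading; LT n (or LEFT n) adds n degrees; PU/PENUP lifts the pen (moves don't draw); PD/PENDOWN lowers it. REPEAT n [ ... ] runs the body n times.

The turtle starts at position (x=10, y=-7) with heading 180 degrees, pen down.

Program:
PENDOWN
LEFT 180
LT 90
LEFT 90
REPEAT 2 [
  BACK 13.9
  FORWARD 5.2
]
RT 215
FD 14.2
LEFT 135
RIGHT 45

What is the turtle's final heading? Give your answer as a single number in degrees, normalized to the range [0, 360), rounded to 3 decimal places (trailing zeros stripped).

Answer: 55

Derivation:
Executing turtle program step by step:
Start: pos=(10,-7), heading=180, pen down
PD: pen down
LT 180: heading 180 -> 0
LT 90: heading 0 -> 90
LT 90: heading 90 -> 180
REPEAT 2 [
  -- iteration 1/2 --
  BK 13.9: (10,-7) -> (23.9,-7) [heading=180, draw]
  FD 5.2: (23.9,-7) -> (18.7,-7) [heading=180, draw]
  -- iteration 2/2 --
  BK 13.9: (18.7,-7) -> (32.6,-7) [heading=180, draw]
  FD 5.2: (32.6,-7) -> (27.4,-7) [heading=180, draw]
]
RT 215: heading 180 -> 325
FD 14.2: (27.4,-7) -> (39.032,-15.145) [heading=325, draw]
LT 135: heading 325 -> 100
RT 45: heading 100 -> 55
Final: pos=(39.032,-15.145), heading=55, 5 segment(s) drawn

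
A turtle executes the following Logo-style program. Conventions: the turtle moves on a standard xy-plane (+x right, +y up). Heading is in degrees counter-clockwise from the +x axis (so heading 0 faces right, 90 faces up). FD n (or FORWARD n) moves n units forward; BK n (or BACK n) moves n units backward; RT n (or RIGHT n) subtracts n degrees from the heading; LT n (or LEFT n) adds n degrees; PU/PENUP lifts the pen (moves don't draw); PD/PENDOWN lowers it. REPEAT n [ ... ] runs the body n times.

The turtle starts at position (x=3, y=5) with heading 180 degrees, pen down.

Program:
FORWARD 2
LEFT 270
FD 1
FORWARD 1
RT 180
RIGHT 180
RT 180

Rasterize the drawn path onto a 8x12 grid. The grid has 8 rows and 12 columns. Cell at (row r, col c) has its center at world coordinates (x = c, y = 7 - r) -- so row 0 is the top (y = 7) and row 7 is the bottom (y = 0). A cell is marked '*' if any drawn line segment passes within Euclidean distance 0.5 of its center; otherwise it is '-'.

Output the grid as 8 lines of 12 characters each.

Answer: -*----------
-*----------
-***--------
------------
------------
------------
------------
------------

Derivation:
Segment 0: (3,5) -> (1,5)
Segment 1: (1,5) -> (1,6)
Segment 2: (1,6) -> (1,7)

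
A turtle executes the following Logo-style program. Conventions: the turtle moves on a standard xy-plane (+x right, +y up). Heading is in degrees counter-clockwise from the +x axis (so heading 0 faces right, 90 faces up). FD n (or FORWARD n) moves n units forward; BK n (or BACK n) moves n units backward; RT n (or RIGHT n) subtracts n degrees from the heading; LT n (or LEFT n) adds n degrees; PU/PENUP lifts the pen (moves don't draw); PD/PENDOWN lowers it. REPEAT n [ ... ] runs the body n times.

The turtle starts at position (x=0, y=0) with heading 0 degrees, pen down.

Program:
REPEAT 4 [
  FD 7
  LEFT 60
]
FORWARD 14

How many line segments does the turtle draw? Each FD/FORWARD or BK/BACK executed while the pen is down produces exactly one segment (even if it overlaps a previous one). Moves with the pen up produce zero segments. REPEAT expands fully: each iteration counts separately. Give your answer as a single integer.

Executing turtle program step by step:
Start: pos=(0,0), heading=0, pen down
REPEAT 4 [
  -- iteration 1/4 --
  FD 7: (0,0) -> (7,0) [heading=0, draw]
  LT 60: heading 0 -> 60
  -- iteration 2/4 --
  FD 7: (7,0) -> (10.5,6.062) [heading=60, draw]
  LT 60: heading 60 -> 120
  -- iteration 3/4 --
  FD 7: (10.5,6.062) -> (7,12.124) [heading=120, draw]
  LT 60: heading 120 -> 180
  -- iteration 4/4 --
  FD 7: (7,12.124) -> (0,12.124) [heading=180, draw]
  LT 60: heading 180 -> 240
]
FD 14: (0,12.124) -> (-7,0) [heading=240, draw]
Final: pos=(-7,0), heading=240, 5 segment(s) drawn
Segments drawn: 5

Answer: 5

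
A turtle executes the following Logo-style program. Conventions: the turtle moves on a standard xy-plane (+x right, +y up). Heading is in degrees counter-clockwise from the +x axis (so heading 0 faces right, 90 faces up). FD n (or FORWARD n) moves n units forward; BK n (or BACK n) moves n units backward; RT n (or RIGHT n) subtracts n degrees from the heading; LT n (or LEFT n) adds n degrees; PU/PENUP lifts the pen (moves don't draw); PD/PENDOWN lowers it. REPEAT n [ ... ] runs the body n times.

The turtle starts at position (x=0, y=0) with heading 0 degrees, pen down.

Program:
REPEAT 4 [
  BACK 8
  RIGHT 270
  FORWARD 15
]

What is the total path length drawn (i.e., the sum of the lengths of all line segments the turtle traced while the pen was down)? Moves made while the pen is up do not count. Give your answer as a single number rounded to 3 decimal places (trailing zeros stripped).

Executing turtle program step by step:
Start: pos=(0,0), heading=0, pen down
REPEAT 4 [
  -- iteration 1/4 --
  BK 8: (0,0) -> (-8,0) [heading=0, draw]
  RT 270: heading 0 -> 90
  FD 15: (-8,0) -> (-8,15) [heading=90, draw]
  -- iteration 2/4 --
  BK 8: (-8,15) -> (-8,7) [heading=90, draw]
  RT 270: heading 90 -> 180
  FD 15: (-8,7) -> (-23,7) [heading=180, draw]
  -- iteration 3/4 --
  BK 8: (-23,7) -> (-15,7) [heading=180, draw]
  RT 270: heading 180 -> 270
  FD 15: (-15,7) -> (-15,-8) [heading=270, draw]
  -- iteration 4/4 --
  BK 8: (-15,-8) -> (-15,0) [heading=270, draw]
  RT 270: heading 270 -> 0
  FD 15: (-15,0) -> (0,0) [heading=0, draw]
]
Final: pos=(0,0), heading=0, 8 segment(s) drawn

Segment lengths:
  seg 1: (0,0) -> (-8,0), length = 8
  seg 2: (-8,0) -> (-8,15), length = 15
  seg 3: (-8,15) -> (-8,7), length = 8
  seg 4: (-8,7) -> (-23,7), length = 15
  seg 5: (-23,7) -> (-15,7), length = 8
  seg 6: (-15,7) -> (-15,-8), length = 15
  seg 7: (-15,-8) -> (-15,0), length = 8
  seg 8: (-15,0) -> (0,0), length = 15
Total = 92

Answer: 92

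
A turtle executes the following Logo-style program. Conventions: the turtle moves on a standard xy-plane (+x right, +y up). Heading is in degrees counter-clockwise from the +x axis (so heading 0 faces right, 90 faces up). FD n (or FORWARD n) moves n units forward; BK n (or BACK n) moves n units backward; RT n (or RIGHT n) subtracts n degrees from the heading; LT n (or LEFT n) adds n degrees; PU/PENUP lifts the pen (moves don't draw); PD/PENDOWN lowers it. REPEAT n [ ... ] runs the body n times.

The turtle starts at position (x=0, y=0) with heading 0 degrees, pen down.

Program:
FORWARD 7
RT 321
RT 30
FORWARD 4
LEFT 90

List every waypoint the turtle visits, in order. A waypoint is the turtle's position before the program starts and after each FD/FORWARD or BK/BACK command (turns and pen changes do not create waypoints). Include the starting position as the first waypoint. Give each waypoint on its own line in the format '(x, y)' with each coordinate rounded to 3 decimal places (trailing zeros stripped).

Executing turtle program step by step:
Start: pos=(0,0), heading=0, pen down
FD 7: (0,0) -> (7,0) [heading=0, draw]
RT 321: heading 0 -> 39
RT 30: heading 39 -> 9
FD 4: (7,0) -> (10.951,0.626) [heading=9, draw]
LT 90: heading 9 -> 99
Final: pos=(10.951,0.626), heading=99, 2 segment(s) drawn
Waypoints (3 total):
(0, 0)
(7, 0)
(10.951, 0.626)

Answer: (0, 0)
(7, 0)
(10.951, 0.626)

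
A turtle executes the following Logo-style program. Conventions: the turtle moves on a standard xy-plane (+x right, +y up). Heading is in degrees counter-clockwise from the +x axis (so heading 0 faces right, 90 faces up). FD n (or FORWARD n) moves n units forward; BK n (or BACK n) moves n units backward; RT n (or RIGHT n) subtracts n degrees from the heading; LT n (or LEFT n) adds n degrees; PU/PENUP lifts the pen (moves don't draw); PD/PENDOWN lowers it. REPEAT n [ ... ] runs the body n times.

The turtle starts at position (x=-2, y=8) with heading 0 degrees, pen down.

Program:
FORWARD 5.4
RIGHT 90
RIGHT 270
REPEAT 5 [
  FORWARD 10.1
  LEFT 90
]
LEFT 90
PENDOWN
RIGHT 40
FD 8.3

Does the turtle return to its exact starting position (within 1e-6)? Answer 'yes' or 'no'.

Executing turtle program step by step:
Start: pos=(-2,8), heading=0, pen down
FD 5.4: (-2,8) -> (3.4,8) [heading=0, draw]
RT 90: heading 0 -> 270
RT 270: heading 270 -> 0
REPEAT 5 [
  -- iteration 1/5 --
  FD 10.1: (3.4,8) -> (13.5,8) [heading=0, draw]
  LT 90: heading 0 -> 90
  -- iteration 2/5 --
  FD 10.1: (13.5,8) -> (13.5,18.1) [heading=90, draw]
  LT 90: heading 90 -> 180
  -- iteration 3/5 --
  FD 10.1: (13.5,18.1) -> (3.4,18.1) [heading=180, draw]
  LT 90: heading 180 -> 270
  -- iteration 4/5 --
  FD 10.1: (3.4,18.1) -> (3.4,8) [heading=270, draw]
  LT 90: heading 270 -> 0
  -- iteration 5/5 --
  FD 10.1: (3.4,8) -> (13.5,8) [heading=0, draw]
  LT 90: heading 0 -> 90
]
LT 90: heading 90 -> 180
PD: pen down
RT 40: heading 180 -> 140
FD 8.3: (13.5,8) -> (7.142,13.335) [heading=140, draw]
Final: pos=(7.142,13.335), heading=140, 7 segment(s) drawn

Start position: (-2, 8)
Final position: (7.142, 13.335)
Distance = 10.585; >= 1e-6 -> NOT closed

Answer: no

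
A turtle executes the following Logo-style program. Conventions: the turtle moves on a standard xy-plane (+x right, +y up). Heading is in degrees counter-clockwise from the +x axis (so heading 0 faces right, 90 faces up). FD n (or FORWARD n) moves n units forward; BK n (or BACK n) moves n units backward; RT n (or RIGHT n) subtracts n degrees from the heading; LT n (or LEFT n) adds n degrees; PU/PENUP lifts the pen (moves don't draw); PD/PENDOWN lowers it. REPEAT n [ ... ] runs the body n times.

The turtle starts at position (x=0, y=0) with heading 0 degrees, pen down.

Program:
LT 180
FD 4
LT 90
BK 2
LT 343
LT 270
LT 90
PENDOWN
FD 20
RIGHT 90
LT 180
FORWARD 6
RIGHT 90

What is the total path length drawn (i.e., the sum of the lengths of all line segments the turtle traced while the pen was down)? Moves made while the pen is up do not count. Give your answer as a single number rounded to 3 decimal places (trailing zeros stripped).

Executing turtle program step by step:
Start: pos=(0,0), heading=0, pen down
LT 180: heading 0 -> 180
FD 4: (0,0) -> (-4,0) [heading=180, draw]
LT 90: heading 180 -> 270
BK 2: (-4,0) -> (-4,2) [heading=270, draw]
LT 343: heading 270 -> 253
LT 270: heading 253 -> 163
LT 90: heading 163 -> 253
PD: pen down
FD 20: (-4,2) -> (-9.847,-17.126) [heading=253, draw]
RT 90: heading 253 -> 163
LT 180: heading 163 -> 343
FD 6: (-9.847,-17.126) -> (-4.11,-18.88) [heading=343, draw]
RT 90: heading 343 -> 253
Final: pos=(-4.11,-18.88), heading=253, 4 segment(s) drawn

Segment lengths:
  seg 1: (0,0) -> (-4,0), length = 4
  seg 2: (-4,0) -> (-4,2), length = 2
  seg 3: (-4,2) -> (-9.847,-17.126), length = 20
  seg 4: (-9.847,-17.126) -> (-4.11,-18.88), length = 6
Total = 32

Answer: 32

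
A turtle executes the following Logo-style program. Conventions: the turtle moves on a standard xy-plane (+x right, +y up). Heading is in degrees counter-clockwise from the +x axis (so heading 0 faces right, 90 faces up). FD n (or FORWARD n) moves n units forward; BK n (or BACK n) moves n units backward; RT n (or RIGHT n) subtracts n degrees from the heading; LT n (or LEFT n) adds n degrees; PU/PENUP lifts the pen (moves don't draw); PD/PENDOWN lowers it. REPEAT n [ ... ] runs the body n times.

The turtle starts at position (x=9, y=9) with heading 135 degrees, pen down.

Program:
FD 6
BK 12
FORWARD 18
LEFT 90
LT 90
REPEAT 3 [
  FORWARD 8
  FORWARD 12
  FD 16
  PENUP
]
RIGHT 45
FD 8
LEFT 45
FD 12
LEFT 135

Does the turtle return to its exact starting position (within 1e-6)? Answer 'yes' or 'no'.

Executing turtle program step by step:
Start: pos=(9,9), heading=135, pen down
FD 6: (9,9) -> (4.757,13.243) [heading=135, draw]
BK 12: (4.757,13.243) -> (13.243,4.757) [heading=135, draw]
FD 18: (13.243,4.757) -> (0.515,17.485) [heading=135, draw]
LT 90: heading 135 -> 225
LT 90: heading 225 -> 315
REPEAT 3 [
  -- iteration 1/3 --
  FD 8: (0.515,17.485) -> (6.172,11.828) [heading=315, draw]
  FD 12: (6.172,11.828) -> (14.657,3.343) [heading=315, draw]
  FD 16: (14.657,3.343) -> (25.971,-7.971) [heading=315, draw]
  PU: pen up
  -- iteration 2/3 --
  FD 8: (25.971,-7.971) -> (31.627,-13.627) [heading=315, move]
  FD 12: (31.627,-13.627) -> (40.113,-22.113) [heading=315, move]
  FD 16: (40.113,-22.113) -> (51.426,-33.426) [heading=315, move]
  PU: pen up
  -- iteration 3/3 --
  FD 8: (51.426,-33.426) -> (57.083,-39.083) [heading=315, move]
  FD 12: (57.083,-39.083) -> (65.569,-47.569) [heading=315, move]
  FD 16: (65.569,-47.569) -> (76.882,-58.882) [heading=315, move]
  PU: pen up
]
RT 45: heading 315 -> 270
FD 8: (76.882,-58.882) -> (76.882,-66.882) [heading=270, move]
LT 45: heading 270 -> 315
FD 12: (76.882,-66.882) -> (85.368,-75.368) [heading=315, move]
LT 135: heading 315 -> 90
Final: pos=(85.368,-75.368), heading=90, 6 segment(s) drawn

Start position: (9, 9)
Final position: (85.368, -75.368)
Distance = 113.798; >= 1e-6 -> NOT closed

Answer: no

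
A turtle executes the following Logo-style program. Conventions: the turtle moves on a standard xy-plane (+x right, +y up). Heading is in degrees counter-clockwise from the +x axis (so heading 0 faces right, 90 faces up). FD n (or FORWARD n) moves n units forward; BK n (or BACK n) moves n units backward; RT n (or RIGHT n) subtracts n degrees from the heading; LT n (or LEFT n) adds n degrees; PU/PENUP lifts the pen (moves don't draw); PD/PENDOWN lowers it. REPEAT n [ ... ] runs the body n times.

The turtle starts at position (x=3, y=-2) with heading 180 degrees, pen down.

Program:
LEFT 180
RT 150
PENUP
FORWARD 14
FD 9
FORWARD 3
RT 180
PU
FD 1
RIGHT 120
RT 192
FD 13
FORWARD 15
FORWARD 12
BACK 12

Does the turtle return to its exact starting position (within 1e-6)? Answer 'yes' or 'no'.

Executing turtle program step by step:
Start: pos=(3,-2), heading=180, pen down
LT 180: heading 180 -> 0
RT 150: heading 0 -> 210
PU: pen up
FD 14: (3,-2) -> (-9.124,-9) [heading=210, move]
FD 9: (-9.124,-9) -> (-16.919,-13.5) [heading=210, move]
FD 3: (-16.919,-13.5) -> (-19.517,-15) [heading=210, move]
RT 180: heading 210 -> 30
PU: pen up
FD 1: (-19.517,-15) -> (-18.651,-14.5) [heading=30, move]
RT 120: heading 30 -> 270
RT 192: heading 270 -> 78
FD 13: (-18.651,-14.5) -> (-15.948,-1.784) [heading=78, move]
FD 15: (-15.948,-1.784) -> (-12.829,12.888) [heading=78, move]
FD 12: (-12.829,12.888) -> (-10.334,24.626) [heading=78, move]
BK 12: (-10.334,24.626) -> (-12.829,12.888) [heading=78, move]
Final: pos=(-12.829,12.888), heading=78, 0 segment(s) drawn

Start position: (3, -2)
Final position: (-12.829, 12.888)
Distance = 21.731; >= 1e-6 -> NOT closed

Answer: no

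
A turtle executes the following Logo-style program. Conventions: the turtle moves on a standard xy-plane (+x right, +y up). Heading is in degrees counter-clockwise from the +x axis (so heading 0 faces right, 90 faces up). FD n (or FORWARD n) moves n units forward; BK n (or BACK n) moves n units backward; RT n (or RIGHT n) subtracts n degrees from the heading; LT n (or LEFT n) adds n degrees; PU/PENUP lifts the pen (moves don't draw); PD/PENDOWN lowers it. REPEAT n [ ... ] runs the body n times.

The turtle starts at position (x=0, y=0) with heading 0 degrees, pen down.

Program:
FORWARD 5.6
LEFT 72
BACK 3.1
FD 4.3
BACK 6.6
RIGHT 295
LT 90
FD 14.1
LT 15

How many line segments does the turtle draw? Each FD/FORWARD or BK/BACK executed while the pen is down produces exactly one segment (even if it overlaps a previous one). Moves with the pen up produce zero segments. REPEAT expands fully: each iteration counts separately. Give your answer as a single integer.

Executing turtle program step by step:
Start: pos=(0,0), heading=0, pen down
FD 5.6: (0,0) -> (5.6,0) [heading=0, draw]
LT 72: heading 0 -> 72
BK 3.1: (5.6,0) -> (4.642,-2.948) [heading=72, draw]
FD 4.3: (4.642,-2.948) -> (5.971,1.141) [heading=72, draw]
BK 6.6: (5.971,1.141) -> (3.931,-5.136) [heading=72, draw]
RT 295: heading 72 -> 137
LT 90: heading 137 -> 227
FD 14.1: (3.931,-5.136) -> (-5.685,-15.448) [heading=227, draw]
LT 15: heading 227 -> 242
Final: pos=(-5.685,-15.448), heading=242, 5 segment(s) drawn
Segments drawn: 5

Answer: 5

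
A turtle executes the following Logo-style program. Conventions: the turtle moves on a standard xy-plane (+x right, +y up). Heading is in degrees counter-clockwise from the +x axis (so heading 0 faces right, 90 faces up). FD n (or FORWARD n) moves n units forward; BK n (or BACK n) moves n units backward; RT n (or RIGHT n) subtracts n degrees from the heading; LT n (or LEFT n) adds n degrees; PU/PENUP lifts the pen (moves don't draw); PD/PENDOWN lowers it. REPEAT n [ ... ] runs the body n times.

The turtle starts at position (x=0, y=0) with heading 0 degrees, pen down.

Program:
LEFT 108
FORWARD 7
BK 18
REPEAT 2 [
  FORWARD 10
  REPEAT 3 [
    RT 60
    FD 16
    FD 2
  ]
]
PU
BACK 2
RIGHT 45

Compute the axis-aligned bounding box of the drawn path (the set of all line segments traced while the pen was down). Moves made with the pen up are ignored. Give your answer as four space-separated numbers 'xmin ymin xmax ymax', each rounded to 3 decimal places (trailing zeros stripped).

Answer: -2.163 -31.323 38.613 12.426

Derivation:
Executing turtle program step by step:
Start: pos=(0,0), heading=0, pen down
LT 108: heading 0 -> 108
FD 7: (0,0) -> (-2.163,6.657) [heading=108, draw]
BK 18: (-2.163,6.657) -> (3.399,-10.462) [heading=108, draw]
REPEAT 2 [
  -- iteration 1/2 --
  FD 10: (3.399,-10.462) -> (0.309,-0.951) [heading=108, draw]
  REPEAT 3 [
    -- iteration 1/3 --
    RT 60: heading 108 -> 48
    FD 16: (0.309,-0.951) -> (11.015,10.939) [heading=48, draw]
    FD 2: (11.015,10.939) -> (12.353,12.426) [heading=48, draw]
    -- iteration 2/3 --
    RT 60: heading 48 -> 348
    FD 16: (12.353,12.426) -> (28.004,9.099) [heading=348, draw]
    FD 2: (28.004,9.099) -> (29.96,8.683) [heading=348, draw]
    -- iteration 3/3 --
    RT 60: heading 348 -> 288
    FD 16: (29.96,8.683) -> (34.904,-6.534) [heading=288, draw]
    FD 2: (34.904,-6.534) -> (35.522,-8.436) [heading=288, draw]
  ]
  -- iteration 2/2 --
  FD 10: (35.522,-8.436) -> (38.613,-17.946) [heading=288, draw]
  REPEAT 3 [
    -- iteration 1/3 --
    RT 60: heading 288 -> 228
    FD 16: (38.613,-17.946) -> (27.906,-29.837) [heading=228, draw]
    FD 2: (27.906,-29.837) -> (26.568,-31.323) [heading=228, draw]
    -- iteration 2/3 --
    RT 60: heading 228 -> 168
    FD 16: (26.568,-31.323) -> (10.918,-27.996) [heading=168, draw]
    FD 2: (10.918,-27.996) -> (8.961,-27.581) [heading=168, draw]
    -- iteration 3/3 --
    RT 60: heading 168 -> 108
    FD 16: (8.961,-27.581) -> (4.017,-12.364) [heading=108, draw]
    FD 2: (4.017,-12.364) -> (3.399,-10.462) [heading=108, draw]
  ]
]
PU: pen up
BK 2: (3.399,-10.462) -> (4.017,-12.364) [heading=108, move]
RT 45: heading 108 -> 63
Final: pos=(4.017,-12.364), heading=63, 16 segment(s) drawn

Segment endpoints: x in {-2.163, 0, 0.309, 3.399, 3.399, 4.017, 8.961, 10.918, 11.015, 12.353, 26.568, 27.906, 28.004, 29.96, 34.904, 35.522, 38.613}, y in {-31.323, -29.837, -27.996, -27.581, -17.946, -12.364, -10.462, -10.462, -8.436, -6.534, -0.951, 0, 6.657, 8.683, 9.099, 10.939, 12.426}
xmin=-2.163, ymin=-31.323, xmax=38.613, ymax=12.426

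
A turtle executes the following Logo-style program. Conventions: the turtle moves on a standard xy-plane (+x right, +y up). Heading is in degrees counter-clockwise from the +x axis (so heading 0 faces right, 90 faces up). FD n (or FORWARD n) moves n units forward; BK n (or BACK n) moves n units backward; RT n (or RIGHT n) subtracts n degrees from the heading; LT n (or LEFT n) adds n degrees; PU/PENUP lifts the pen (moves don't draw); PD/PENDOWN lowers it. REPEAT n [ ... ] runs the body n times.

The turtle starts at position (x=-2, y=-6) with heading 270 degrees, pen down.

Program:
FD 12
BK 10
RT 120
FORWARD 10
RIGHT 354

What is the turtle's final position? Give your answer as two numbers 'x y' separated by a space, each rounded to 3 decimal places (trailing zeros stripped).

Answer: -10.66 -3

Derivation:
Executing turtle program step by step:
Start: pos=(-2,-6), heading=270, pen down
FD 12: (-2,-6) -> (-2,-18) [heading=270, draw]
BK 10: (-2,-18) -> (-2,-8) [heading=270, draw]
RT 120: heading 270 -> 150
FD 10: (-2,-8) -> (-10.66,-3) [heading=150, draw]
RT 354: heading 150 -> 156
Final: pos=(-10.66,-3), heading=156, 3 segment(s) drawn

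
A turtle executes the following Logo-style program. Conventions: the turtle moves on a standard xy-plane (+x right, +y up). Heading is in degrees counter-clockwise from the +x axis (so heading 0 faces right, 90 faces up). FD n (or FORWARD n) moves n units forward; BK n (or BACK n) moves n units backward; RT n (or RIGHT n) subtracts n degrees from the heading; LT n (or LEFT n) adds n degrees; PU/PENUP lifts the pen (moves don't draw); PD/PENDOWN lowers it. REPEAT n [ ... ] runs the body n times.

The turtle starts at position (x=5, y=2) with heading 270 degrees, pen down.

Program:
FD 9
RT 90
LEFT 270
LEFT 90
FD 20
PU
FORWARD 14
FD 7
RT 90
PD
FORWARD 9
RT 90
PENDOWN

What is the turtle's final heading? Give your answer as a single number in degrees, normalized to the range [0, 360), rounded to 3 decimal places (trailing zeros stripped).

Answer: 0

Derivation:
Executing turtle program step by step:
Start: pos=(5,2), heading=270, pen down
FD 9: (5,2) -> (5,-7) [heading=270, draw]
RT 90: heading 270 -> 180
LT 270: heading 180 -> 90
LT 90: heading 90 -> 180
FD 20: (5,-7) -> (-15,-7) [heading=180, draw]
PU: pen up
FD 14: (-15,-7) -> (-29,-7) [heading=180, move]
FD 7: (-29,-7) -> (-36,-7) [heading=180, move]
RT 90: heading 180 -> 90
PD: pen down
FD 9: (-36,-7) -> (-36,2) [heading=90, draw]
RT 90: heading 90 -> 0
PD: pen down
Final: pos=(-36,2), heading=0, 3 segment(s) drawn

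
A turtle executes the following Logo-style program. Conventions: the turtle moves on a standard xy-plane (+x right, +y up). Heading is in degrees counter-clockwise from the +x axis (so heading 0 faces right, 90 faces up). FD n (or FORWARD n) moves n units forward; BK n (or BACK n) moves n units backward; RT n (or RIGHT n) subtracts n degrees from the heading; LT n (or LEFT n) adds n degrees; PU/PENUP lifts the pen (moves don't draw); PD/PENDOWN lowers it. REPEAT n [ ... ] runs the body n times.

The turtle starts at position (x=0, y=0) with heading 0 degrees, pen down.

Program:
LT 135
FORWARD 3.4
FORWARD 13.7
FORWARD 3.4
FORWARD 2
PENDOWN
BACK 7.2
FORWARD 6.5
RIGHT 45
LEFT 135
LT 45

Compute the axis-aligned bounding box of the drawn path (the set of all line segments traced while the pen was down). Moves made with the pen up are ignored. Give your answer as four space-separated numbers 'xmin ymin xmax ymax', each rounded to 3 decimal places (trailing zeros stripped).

Answer: -15.91 0 0 15.91

Derivation:
Executing turtle program step by step:
Start: pos=(0,0), heading=0, pen down
LT 135: heading 0 -> 135
FD 3.4: (0,0) -> (-2.404,2.404) [heading=135, draw]
FD 13.7: (-2.404,2.404) -> (-12.092,12.092) [heading=135, draw]
FD 3.4: (-12.092,12.092) -> (-14.496,14.496) [heading=135, draw]
FD 2: (-14.496,14.496) -> (-15.91,15.91) [heading=135, draw]
PD: pen down
BK 7.2: (-15.91,15.91) -> (-10.819,10.819) [heading=135, draw]
FD 6.5: (-10.819,10.819) -> (-15.415,15.415) [heading=135, draw]
RT 45: heading 135 -> 90
LT 135: heading 90 -> 225
LT 45: heading 225 -> 270
Final: pos=(-15.415,15.415), heading=270, 6 segment(s) drawn

Segment endpoints: x in {-15.91, -15.415, -14.496, -12.092, -10.819, -2.404, 0}, y in {0, 2.404, 10.819, 12.092, 14.496, 15.415, 15.91}
xmin=-15.91, ymin=0, xmax=0, ymax=15.91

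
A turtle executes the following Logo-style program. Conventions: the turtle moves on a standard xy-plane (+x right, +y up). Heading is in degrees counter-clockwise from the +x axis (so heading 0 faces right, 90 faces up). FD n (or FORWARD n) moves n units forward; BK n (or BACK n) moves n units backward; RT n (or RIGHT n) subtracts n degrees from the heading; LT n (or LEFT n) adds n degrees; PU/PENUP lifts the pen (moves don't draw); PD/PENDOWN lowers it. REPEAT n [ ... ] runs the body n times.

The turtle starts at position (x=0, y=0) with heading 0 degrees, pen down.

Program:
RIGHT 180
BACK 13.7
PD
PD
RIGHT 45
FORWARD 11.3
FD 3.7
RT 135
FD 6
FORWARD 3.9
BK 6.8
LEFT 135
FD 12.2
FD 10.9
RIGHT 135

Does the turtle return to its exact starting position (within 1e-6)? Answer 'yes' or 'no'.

Executing turtle program step by step:
Start: pos=(0,0), heading=0, pen down
RT 180: heading 0 -> 180
BK 13.7: (0,0) -> (13.7,0) [heading=180, draw]
PD: pen down
PD: pen down
RT 45: heading 180 -> 135
FD 11.3: (13.7,0) -> (5.71,7.99) [heading=135, draw]
FD 3.7: (5.71,7.99) -> (3.093,10.607) [heading=135, draw]
RT 135: heading 135 -> 0
FD 6: (3.093,10.607) -> (9.093,10.607) [heading=0, draw]
FD 3.9: (9.093,10.607) -> (12.993,10.607) [heading=0, draw]
BK 6.8: (12.993,10.607) -> (6.193,10.607) [heading=0, draw]
LT 135: heading 0 -> 135
FD 12.2: (6.193,10.607) -> (-2.433,19.233) [heading=135, draw]
FD 10.9: (-2.433,19.233) -> (-10.141,26.941) [heading=135, draw]
RT 135: heading 135 -> 0
Final: pos=(-10.141,26.941), heading=0, 8 segment(s) drawn

Start position: (0, 0)
Final position: (-10.141, 26.941)
Distance = 28.786; >= 1e-6 -> NOT closed

Answer: no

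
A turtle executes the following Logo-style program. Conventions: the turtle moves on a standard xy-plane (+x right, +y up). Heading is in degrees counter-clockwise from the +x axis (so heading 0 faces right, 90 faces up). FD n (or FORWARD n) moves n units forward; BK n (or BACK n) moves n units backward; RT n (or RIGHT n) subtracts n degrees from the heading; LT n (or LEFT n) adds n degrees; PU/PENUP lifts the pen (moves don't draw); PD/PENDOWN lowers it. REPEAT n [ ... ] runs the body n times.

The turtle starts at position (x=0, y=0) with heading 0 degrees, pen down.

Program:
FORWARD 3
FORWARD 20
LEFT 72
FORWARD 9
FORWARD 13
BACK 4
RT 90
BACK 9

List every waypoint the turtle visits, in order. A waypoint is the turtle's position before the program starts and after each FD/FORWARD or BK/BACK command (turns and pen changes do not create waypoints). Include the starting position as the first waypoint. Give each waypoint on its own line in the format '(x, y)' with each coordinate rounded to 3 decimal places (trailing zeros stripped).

Executing turtle program step by step:
Start: pos=(0,0), heading=0, pen down
FD 3: (0,0) -> (3,0) [heading=0, draw]
FD 20: (3,0) -> (23,0) [heading=0, draw]
LT 72: heading 0 -> 72
FD 9: (23,0) -> (25.781,8.56) [heading=72, draw]
FD 13: (25.781,8.56) -> (29.798,20.923) [heading=72, draw]
BK 4: (29.798,20.923) -> (28.562,17.119) [heading=72, draw]
RT 90: heading 72 -> 342
BK 9: (28.562,17.119) -> (20.003,19.9) [heading=342, draw]
Final: pos=(20.003,19.9), heading=342, 6 segment(s) drawn
Waypoints (7 total):
(0, 0)
(3, 0)
(23, 0)
(25.781, 8.56)
(29.798, 20.923)
(28.562, 17.119)
(20.003, 19.9)

Answer: (0, 0)
(3, 0)
(23, 0)
(25.781, 8.56)
(29.798, 20.923)
(28.562, 17.119)
(20.003, 19.9)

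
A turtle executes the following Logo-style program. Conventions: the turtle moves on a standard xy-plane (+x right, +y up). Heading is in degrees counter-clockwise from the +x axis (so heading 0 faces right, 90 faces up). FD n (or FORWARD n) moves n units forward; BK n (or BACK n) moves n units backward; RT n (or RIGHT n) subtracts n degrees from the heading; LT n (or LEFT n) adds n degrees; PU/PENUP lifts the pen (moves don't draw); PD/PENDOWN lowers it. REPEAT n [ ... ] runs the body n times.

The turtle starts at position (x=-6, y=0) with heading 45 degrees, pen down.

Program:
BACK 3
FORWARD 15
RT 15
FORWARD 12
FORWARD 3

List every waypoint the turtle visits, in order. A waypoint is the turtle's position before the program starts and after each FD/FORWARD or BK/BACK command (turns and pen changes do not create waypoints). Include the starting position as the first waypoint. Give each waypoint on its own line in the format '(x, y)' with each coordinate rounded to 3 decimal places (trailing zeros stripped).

Executing turtle program step by step:
Start: pos=(-6,0), heading=45, pen down
BK 3: (-6,0) -> (-8.121,-2.121) [heading=45, draw]
FD 15: (-8.121,-2.121) -> (2.485,8.485) [heading=45, draw]
RT 15: heading 45 -> 30
FD 12: (2.485,8.485) -> (12.878,14.485) [heading=30, draw]
FD 3: (12.878,14.485) -> (15.476,15.985) [heading=30, draw]
Final: pos=(15.476,15.985), heading=30, 4 segment(s) drawn
Waypoints (5 total):
(-6, 0)
(-8.121, -2.121)
(2.485, 8.485)
(12.878, 14.485)
(15.476, 15.985)

Answer: (-6, 0)
(-8.121, -2.121)
(2.485, 8.485)
(12.878, 14.485)
(15.476, 15.985)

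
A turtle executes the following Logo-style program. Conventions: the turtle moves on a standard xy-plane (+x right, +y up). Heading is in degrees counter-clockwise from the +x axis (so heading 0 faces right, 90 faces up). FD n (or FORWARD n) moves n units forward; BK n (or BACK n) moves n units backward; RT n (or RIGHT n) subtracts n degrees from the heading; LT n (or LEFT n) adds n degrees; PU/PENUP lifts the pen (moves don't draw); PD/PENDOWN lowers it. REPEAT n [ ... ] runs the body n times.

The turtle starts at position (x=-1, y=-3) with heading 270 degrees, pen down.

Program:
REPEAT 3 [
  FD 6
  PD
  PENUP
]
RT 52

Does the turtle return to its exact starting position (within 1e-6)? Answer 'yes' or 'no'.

Answer: no

Derivation:
Executing turtle program step by step:
Start: pos=(-1,-3), heading=270, pen down
REPEAT 3 [
  -- iteration 1/3 --
  FD 6: (-1,-3) -> (-1,-9) [heading=270, draw]
  PD: pen down
  PU: pen up
  -- iteration 2/3 --
  FD 6: (-1,-9) -> (-1,-15) [heading=270, move]
  PD: pen down
  PU: pen up
  -- iteration 3/3 --
  FD 6: (-1,-15) -> (-1,-21) [heading=270, move]
  PD: pen down
  PU: pen up
]
RT 52: heading 270 -> 218
Final: pos=(-1,-21), heading=218, 1 segment(s) drawn

Start position: (-1, -3)
Final position: (-1, -21)
Distance = 18; >= 1e-6 -> NOT closed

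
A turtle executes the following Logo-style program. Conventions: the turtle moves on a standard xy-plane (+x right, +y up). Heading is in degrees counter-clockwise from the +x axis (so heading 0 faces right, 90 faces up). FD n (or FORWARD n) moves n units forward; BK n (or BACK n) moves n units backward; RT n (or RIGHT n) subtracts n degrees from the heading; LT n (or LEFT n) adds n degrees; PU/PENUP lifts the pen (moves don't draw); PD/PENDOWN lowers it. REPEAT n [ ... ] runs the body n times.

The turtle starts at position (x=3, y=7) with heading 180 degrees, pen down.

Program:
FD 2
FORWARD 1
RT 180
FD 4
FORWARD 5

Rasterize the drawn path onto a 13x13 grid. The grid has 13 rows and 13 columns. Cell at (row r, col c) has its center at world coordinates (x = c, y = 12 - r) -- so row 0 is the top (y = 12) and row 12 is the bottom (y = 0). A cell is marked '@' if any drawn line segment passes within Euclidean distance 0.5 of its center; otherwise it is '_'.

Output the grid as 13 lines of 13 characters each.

Answer: _____________
_____________
_____________
_____________
_____________
@@@@@@@@@@___
_____________
_____________
_____________
_____________
_____________
_____________
_____________

Derivation:
Segment 0: (3,7) -> (1,7)
Segment 1: (1,7) -> (0,7)
Segment 2: (0,7) -> (4,7)
Segment 3: (4,7) -> (9,7)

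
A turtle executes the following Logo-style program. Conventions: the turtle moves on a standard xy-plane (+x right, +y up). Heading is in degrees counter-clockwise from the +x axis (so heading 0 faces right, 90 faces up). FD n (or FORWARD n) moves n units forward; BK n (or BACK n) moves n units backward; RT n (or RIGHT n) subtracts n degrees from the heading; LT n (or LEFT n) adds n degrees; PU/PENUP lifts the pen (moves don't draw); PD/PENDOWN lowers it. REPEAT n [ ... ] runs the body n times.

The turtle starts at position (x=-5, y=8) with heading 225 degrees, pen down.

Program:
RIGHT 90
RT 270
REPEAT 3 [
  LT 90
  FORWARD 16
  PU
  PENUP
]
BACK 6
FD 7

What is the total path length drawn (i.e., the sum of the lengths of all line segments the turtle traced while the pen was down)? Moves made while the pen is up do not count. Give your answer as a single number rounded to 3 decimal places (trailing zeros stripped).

Answer: 16

Derivation:
Executing turtle program step by step:
Start: pos=(-5,8), heading=225, pen down
RT 90: heading 225 -> 135
RT 270: heading 135 -> 225
REPEAT 3 [
  -- iteration 1/3 --
  LT 90: heading 225 -> 315
  FD 16: (-5,8) -> (6.314,-3.314) [heading=315, draw]
  PU: pen up
  PU: pen up
  -- iteration 2/3 --
  LT 90: heading 315 -> 45
  FD 16: (6.314,-3.314) -> (17.627,8) [heading=45, move]
  PU: pen up
  PU: pen up
  -- iteration 3/3 --
  LT 90: heading 45 -> 135
  FD 16: (17.627,8) -> (6.314,19.314) [heading=135, move]
  PU: pen up
  PU: pen up
]
BK 6: (6.314,19.314) -> (10.556,15.071) [heading=135, move]
FD 7: (10.556,15.071) -> (5.607,20.021) [heading=135, move]
Final: pos=(5.607,20.021), heading=135, 1 segment(s) drawn

Segment lengths:
  seg 1: (-5,8) -> (6.314,-3.314), length = 16
Total = 16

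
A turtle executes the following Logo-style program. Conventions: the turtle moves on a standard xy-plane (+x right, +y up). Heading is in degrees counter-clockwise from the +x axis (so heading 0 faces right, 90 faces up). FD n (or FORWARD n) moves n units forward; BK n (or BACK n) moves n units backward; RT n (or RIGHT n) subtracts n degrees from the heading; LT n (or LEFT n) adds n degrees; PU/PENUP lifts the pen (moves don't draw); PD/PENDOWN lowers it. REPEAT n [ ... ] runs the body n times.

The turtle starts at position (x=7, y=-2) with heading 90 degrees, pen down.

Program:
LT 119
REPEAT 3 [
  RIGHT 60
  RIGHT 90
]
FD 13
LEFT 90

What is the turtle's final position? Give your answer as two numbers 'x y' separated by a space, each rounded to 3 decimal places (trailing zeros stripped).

Answer: 0.697 9.37

Derivation:
Executing turtle program step by step:
Start: pos=(7,-2), heading=90, pen down
LT 119: heading 90 -> 209
REPEAT 3 [
  -- iteration 1/3 --
  RT 60: heading 209 -> 149
  RT 90: heading 149 -> 59
  -- iteration 2/3 --
  RT 60: heading 59 -> 359
  RT 90: heading 359 -> 269
  -- iteration 3/3 --
  RT 60: heading 269 -> 209
  RT 90: heading 209 -> 119
]
FD 13: (7,-2) -> (0.697,9.37) [heading=119, draw]
LT 90: heading 119 -> 209
Final: pos=(0.697,9.37), heading=209, 1 segment(s) drawn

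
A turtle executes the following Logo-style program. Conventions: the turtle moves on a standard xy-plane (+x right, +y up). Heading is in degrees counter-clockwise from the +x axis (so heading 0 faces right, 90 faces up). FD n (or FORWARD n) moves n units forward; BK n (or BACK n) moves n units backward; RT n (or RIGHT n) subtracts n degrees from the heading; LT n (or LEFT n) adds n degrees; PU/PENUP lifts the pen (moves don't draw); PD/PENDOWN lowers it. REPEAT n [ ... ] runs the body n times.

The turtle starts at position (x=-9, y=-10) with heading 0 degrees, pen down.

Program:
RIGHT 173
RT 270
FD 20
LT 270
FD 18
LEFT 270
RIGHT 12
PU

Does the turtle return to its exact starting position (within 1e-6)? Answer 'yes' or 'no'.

Answer: no

Derivation:
Executing turtle program step by step:
Start: pos=(-9,-10), heading=0, pen down
RT 173: heading 0 -> 187
RT 270: heading 187 -> 277
FD 20: (-9,-10) -> (-6.563,-29.851) [heading=277, draw]
LT 270: heading 277 -> 187
FD 18: (-6.563,-29.851) -> (-24.428,-32.045) [heading=187, draw]
LT 270: heading 187 -> 97
RT 12: heading 97 -> 85
PU: pen up
Final: pos=(-24.428,-32.045), heading=85, 2 segment(s) drawn

Start position: (-9, -10)
Final position: (-24.428, -32.045)
Distance = 26.907; >= 1e-6 -> NOT closed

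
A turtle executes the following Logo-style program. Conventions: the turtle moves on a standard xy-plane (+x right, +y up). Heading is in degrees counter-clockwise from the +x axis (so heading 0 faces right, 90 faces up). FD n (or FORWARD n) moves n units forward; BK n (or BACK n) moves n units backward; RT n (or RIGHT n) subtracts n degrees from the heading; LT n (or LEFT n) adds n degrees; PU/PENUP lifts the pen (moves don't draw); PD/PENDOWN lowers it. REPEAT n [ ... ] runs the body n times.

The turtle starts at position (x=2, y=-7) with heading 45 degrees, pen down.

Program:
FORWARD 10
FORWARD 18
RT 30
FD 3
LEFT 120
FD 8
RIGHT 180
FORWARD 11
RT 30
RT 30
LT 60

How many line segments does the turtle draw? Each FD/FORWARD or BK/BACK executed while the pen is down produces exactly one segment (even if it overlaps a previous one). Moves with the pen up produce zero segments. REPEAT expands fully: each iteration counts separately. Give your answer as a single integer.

Answer: 5

Derivation:
Executing turtle program step by step:
Start: pos=(2,-7), heading=45, pen down
FD 10: (2,-7) -> (9.071,0.071) [heading=45, draw]
FD 18: (9.071,0.071) -> (21.799,12.799) [heading=45, draw]
RT 30: heading 45 -> 15
FD 3: (21.799,12.799) -> (24.697,13.575) [heading=15, draw]
LT 120: heading 15 -> 135
FD 8: (24.697,13.575) -> (19.04,19.232) [heading=135, draw]
RT 180: heading 135 -> 315
FD 11: (19.04,19.232) -> (26.818,11.454) [heading=315, draw]
RT 30: heading 315 -> 285
RT 30: heading 285 -> 255
LT 60: heading 255 -> 315
Final: pos=(26.818,11.454), heading=315, 5 segment(s) drawn
Segments drawn: 5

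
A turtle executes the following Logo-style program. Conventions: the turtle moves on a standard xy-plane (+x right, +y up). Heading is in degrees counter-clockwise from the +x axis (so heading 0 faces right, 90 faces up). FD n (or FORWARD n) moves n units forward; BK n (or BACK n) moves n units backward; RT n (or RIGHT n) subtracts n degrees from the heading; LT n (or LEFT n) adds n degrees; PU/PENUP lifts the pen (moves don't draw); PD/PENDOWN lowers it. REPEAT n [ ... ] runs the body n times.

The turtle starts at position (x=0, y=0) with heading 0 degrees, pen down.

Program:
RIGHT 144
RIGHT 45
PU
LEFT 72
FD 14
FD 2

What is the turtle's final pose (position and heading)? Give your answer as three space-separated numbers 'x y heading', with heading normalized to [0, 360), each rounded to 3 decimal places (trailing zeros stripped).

Executing turtle program step by step:
Start: pos=(0,0), heading=0, pen down
RT 144: heading 0 -> 216
RT 45: heading 216 -> 171
PU: pen up
LT 72: heading 171 -> 243
FD 14: (0,0) -> (-6.356,-12.474) [heading=243, move]
FD 2: (-6.356,-12.474) -> (-7.264,-14.256) [heading=243, move]
Final: pos=(-7.264,-14.256), heading=243, 0 segment(s) drawn

Answer: -7.264 -14.256 243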